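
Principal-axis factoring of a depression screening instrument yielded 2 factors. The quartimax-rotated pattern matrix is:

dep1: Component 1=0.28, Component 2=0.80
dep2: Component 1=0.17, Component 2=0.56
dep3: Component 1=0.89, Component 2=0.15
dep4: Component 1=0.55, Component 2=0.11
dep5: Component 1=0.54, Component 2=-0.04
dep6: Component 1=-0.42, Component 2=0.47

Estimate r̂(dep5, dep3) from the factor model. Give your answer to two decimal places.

0.47

r̂ = Σ λ_i·λ_j across factors = (0.54)(0.89) + (-0.04)(0.15)
  = +0.4806 -0.0060 = 0.4746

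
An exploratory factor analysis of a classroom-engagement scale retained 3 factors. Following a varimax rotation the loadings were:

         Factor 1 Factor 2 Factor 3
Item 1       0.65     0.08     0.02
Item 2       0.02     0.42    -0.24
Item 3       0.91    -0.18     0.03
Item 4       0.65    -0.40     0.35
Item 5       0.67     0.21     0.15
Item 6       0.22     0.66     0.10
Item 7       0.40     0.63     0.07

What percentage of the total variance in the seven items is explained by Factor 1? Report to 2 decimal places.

33.30%

SS loadings for Factor 1 = 0.65² + 0.02² + 0.91² + 0.65² + 0.67² + 0.22² + 0.40² = 2.3308
With 7 standardized items, total variance = 7. Proportion = 2.3308/7 = 0.3330 → 33.30%.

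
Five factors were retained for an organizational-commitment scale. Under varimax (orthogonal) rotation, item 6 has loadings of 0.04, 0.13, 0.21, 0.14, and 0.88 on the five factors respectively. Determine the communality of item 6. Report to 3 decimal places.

0.857

h² = 0.04² + 0.13² + 0.21² + 0.14² + 0.88² = 0.0016 + 0.0169 + 0.0441 + 0.0196 + 0.7744 = 0.8566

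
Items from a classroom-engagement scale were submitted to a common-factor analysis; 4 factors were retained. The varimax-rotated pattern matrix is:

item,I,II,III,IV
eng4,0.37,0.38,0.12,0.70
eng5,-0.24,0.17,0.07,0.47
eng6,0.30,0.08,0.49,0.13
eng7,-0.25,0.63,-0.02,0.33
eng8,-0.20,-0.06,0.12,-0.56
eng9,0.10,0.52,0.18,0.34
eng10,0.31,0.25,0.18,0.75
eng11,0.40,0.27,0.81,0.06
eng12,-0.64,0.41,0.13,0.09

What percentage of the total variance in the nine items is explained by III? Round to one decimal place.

SS loadings for III = 0.12² + 0.07² + 0.49² + (-0.02)² + 0.12² + 0.18² + 0.18² + 0.81² + 0.13² = 1.0120
With 9 standardized items, total variance = 9. Proportion = 1.0120/9 = 0.1124 → 11.24%.

11.2%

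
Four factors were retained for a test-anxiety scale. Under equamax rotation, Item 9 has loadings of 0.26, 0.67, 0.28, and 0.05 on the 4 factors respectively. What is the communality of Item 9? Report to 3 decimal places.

0.597

h² = 0.26² + 0.67² + 0.28² + 0.05² = 0.0676 + 0.4489 + 0.0784 + 0.0025 = 0.5974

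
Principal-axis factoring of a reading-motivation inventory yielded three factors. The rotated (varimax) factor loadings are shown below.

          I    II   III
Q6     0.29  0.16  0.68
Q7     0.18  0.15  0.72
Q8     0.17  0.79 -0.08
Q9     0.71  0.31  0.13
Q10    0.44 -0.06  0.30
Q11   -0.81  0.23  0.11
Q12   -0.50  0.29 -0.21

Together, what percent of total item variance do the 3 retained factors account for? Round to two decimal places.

SS loadings by factor: 1.7492, 0.9089, 1.1503; total = 3.8084.
Total variance with 7 standardized items is 7, so the solution explains 3.8084/7 = 0.5441 = 54.41%.

54.41%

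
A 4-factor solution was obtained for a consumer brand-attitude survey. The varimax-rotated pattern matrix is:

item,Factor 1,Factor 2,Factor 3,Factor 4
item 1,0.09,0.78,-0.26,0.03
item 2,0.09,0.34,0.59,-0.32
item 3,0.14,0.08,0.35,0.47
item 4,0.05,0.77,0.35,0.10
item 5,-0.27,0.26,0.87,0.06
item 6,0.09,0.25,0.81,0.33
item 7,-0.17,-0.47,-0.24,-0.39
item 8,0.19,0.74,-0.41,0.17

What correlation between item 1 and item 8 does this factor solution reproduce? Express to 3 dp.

r̂ = Σ λ_i·λ_j across factors = (0.09)(0.19) + (0.78)(0.74) + (-0.26)(-0.41) + (0.03)(0.17)
  = +0.0171 +0.5772 +0.1066 +0.0051 = 0.7060

0.706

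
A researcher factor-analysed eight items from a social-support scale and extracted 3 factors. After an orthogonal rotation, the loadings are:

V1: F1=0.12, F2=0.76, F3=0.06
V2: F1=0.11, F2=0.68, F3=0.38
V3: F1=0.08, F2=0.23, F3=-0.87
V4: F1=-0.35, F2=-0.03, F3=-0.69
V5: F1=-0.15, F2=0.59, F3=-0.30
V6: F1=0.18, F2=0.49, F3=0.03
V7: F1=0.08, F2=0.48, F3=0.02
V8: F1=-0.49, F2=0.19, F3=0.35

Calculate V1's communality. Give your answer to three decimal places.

h² = 0.12² + 0.76² + 0.06² = 0.0144 + 0.5776 + 0.0036 = 0.5956

0.596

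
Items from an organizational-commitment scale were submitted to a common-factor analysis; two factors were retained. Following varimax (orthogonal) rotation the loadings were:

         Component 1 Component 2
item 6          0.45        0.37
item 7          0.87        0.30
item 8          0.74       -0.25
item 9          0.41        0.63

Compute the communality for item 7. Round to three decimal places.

0.847

h² = 0.87² + 0.30² = 0.7569 + 0.0900 = 0.8469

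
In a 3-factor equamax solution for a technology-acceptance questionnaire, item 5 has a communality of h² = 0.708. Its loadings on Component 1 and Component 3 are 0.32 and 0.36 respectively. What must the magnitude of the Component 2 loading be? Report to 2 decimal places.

Under orthogonal rotation h² = Σλ², so λ_Component 2² = h² − (0.2320) = 0.708 − 0.2320 = 0.4760.
|λ| = √0.4760 = 0.6899.

0.69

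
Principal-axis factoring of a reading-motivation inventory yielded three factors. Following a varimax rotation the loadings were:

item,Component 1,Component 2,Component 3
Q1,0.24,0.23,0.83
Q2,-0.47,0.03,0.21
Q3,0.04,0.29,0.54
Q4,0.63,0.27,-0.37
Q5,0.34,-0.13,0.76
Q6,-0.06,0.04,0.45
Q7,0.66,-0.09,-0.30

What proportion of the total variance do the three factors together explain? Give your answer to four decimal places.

0.5001

Communalities: 0.7994, 0.2659, 0.3773, 0.6067, 0.7101, 0.2077, 0.5337; Σh² = 3.5008.
Total variance with 7 standardized items is 7, so the solution explains 3.5008/7 = 0.5001.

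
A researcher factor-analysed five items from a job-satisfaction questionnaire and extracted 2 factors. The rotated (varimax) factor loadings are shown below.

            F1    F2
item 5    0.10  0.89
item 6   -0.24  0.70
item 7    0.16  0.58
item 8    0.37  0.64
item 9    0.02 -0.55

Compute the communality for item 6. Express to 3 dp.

h² = (-0.24)² + 0.70² = 0.0576 + 0.4900 = 0.5476

0.548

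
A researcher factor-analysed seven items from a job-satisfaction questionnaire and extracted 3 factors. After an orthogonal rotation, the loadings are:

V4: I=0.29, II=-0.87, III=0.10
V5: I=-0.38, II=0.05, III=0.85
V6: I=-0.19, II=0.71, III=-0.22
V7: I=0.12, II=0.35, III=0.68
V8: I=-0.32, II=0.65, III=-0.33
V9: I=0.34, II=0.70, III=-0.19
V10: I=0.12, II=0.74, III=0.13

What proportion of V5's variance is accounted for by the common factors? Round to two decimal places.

h² = (-0.38)² + 0.05² + 0.85² = 0.1444 + 0.0025 + 0.7225 = 0.8694

0.87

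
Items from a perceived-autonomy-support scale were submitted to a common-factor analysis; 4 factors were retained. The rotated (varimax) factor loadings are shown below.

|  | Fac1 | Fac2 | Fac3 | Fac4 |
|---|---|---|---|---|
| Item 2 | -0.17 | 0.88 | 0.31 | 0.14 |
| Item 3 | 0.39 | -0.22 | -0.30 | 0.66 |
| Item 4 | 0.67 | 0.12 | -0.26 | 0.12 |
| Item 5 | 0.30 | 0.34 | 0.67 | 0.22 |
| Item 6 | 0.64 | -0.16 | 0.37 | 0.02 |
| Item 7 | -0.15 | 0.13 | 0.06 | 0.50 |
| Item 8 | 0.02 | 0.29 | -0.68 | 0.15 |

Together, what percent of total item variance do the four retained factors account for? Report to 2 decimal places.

SS loadings by factor: 1.1524, 1.0794, 1.3055, 0.7909; total = 4.3282.
Total variance with 7 standardized items is 7, so the solution explains 4.3282/7 = 0.6183 = 61.83%.

61.83%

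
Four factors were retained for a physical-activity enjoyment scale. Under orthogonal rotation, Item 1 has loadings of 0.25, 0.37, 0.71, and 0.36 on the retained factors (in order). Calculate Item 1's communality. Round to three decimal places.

0.833

h² = 0.25² + 0.37² + 0.71² + 0.36² = 0.0625 + 0.1369 + 0.5041 + 0.1296 = 0.8331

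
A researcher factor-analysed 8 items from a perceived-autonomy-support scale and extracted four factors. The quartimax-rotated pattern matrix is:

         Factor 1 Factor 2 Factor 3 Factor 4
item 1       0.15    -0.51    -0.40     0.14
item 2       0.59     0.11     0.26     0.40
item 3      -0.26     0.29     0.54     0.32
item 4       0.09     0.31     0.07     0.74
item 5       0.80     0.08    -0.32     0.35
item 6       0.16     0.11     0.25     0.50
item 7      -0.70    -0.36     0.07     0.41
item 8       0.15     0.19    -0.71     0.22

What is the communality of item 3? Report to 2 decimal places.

0.55

h² = (-0.26)² + 0.29² + 0.54² + 0.32² = 0.0676 + 0.0841 + 0.2916 + 0.1024 = 0.5457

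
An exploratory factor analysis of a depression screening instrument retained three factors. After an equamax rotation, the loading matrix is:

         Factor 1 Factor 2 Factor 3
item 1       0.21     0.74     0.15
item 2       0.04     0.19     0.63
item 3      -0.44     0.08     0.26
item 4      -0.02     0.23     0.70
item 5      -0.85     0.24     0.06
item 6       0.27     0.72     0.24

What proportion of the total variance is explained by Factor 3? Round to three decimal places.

SS loadings for Factor 3 = 0.15² + 0.63² + 0.26² + 0.70² + 0.06² + 0.24² = 1.0382
Proportion of variance = 1.0382 / 6 = 0.1730.

0.173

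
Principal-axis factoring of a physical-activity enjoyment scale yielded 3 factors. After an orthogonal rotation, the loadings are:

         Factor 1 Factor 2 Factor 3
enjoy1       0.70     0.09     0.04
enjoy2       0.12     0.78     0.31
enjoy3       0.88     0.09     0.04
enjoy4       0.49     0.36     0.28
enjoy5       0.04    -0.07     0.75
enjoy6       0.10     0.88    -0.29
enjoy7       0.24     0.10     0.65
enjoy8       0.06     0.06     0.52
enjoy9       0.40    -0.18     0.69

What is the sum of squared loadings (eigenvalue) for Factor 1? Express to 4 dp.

1.7517

SS loadings for Factor 1 = 0.70² + 0.12² + 0.88² + 0.49² + 0.04² + 0.10² + 0.24² + 0.06² + 0.40² = 0.4900 + 0.0144 + 0.7744 + 0.2401 + 0.0016 + 0.0100 + 0.0576 + 0.0036 + 0.1600 = 1.7517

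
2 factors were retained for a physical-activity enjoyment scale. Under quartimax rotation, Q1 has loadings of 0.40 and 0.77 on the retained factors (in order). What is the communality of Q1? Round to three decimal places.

h² = 0.40² + 0.77² = 0.1600 + 0.5929 = 0.7529

0.753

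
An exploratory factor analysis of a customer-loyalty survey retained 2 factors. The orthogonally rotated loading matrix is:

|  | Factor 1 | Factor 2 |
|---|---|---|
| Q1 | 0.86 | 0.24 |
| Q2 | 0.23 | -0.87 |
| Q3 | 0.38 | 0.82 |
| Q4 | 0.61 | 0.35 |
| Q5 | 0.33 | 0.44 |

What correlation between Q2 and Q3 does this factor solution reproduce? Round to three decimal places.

-0.626

r̂ = Σ λ_i·λ_j across factors = (0.23)(0.38) + (-0.87)(0.82)
  = +0.0874 -0.7134 = -0.6260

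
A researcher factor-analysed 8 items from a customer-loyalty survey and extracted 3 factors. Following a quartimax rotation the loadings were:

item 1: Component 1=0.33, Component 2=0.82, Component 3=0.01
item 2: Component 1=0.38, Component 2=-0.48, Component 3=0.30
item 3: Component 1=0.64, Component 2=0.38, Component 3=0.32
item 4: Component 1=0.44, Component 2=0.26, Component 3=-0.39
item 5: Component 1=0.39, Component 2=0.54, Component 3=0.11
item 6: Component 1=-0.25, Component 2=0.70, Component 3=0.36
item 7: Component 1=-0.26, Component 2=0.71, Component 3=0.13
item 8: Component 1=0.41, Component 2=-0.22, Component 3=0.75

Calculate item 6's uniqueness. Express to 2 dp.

h² = (-0.25)² + 0.70² + 0.36² = 0.0625 + 0.4900 + 0.1296 = 0.6821
Uniqueness u² = 1 − h² = 1 − 0.6821 = 0.3179

0.32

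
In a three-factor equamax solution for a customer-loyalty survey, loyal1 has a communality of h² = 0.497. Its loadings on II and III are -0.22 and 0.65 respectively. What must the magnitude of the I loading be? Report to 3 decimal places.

Under orthogonal rotation h² = Σλ², so λ_I² = h² − (0.4709) = 0.497 − 0.4709 = 0.0261.
|λ| = √0.0261 = 0.1616.

0.162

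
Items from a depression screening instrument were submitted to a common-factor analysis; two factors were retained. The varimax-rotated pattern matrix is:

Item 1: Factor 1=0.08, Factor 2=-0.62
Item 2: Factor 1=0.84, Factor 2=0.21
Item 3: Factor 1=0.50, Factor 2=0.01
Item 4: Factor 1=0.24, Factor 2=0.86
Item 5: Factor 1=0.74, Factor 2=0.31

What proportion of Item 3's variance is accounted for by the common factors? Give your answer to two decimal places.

0.25

h² = 0.50² + 0.01² = 0.2500 + 0.0001 = 0.2501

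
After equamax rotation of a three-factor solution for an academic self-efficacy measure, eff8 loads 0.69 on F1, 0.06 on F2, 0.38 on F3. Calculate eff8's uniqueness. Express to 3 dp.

h² = 0.69² + 0.06² + 0.38² = 0.4761 + 0.0036 + 0.1444 = 0.6241
Uniqueness u² = 1 − h² = 1 − 0.6241 = 0.3759

0.376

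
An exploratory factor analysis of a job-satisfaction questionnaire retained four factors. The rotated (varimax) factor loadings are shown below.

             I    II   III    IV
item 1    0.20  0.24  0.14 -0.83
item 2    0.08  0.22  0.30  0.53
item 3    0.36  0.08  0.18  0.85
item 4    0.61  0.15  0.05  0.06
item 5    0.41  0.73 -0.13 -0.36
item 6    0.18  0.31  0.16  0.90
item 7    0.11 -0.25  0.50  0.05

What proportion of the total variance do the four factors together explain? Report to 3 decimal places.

0.666

Communalities: 0.8061, 0.4257, 0.8909, 0.4007, 0.8475, 0.9641, 0.3271; Σh² = 4.6621.
Total variance with 7 standardized items is 7, so the solution explains 4.6621/7 = 0.6660.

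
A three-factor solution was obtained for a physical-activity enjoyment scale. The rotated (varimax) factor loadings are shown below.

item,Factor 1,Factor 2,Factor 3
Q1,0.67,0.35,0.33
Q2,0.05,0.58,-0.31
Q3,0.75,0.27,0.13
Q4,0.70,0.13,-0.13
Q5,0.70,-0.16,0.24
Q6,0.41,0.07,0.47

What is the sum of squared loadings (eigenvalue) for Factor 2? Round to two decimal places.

SS loadings for Factor 2 = 0.35² + 0.58² + 0.27² + 0.13² + (-0.16)² + 0.07² = 0.1225 + 0.3364 + 0.0729 + 0.0169 + 0.0256 + 0.0049 = 0.5792

0.58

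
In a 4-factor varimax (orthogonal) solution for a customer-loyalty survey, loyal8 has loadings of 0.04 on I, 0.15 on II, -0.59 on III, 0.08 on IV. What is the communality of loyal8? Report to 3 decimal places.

0.379

h² = 0.04² + 0.15² + (-0.59)² + 0.08² = 0.0016 + 0.0225 + 0.3481 + 0.0064 = 0.3786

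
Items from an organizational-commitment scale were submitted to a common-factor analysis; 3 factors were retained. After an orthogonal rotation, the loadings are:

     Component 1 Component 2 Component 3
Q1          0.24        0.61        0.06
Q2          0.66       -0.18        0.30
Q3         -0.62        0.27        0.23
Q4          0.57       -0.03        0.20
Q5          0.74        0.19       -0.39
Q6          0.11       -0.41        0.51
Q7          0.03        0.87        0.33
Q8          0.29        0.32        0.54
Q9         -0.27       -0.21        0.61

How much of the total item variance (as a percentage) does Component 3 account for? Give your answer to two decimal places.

15.24%

SS loadings for Component 3 = 0.06² + 0.30² + 0.23² + 0.20² + (-0.39)² + 0.51² + 0.33² + 0.54² + 0.61² = 1.3713
With 9 standardized items, total variance = 9. Proportion = 1.3713/9 = 0.1524 → 15.24%.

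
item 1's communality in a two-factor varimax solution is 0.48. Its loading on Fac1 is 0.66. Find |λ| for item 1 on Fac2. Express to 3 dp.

Under orthogonal rotation h² = Σλ², so λ_Fac2² = h² − (0.4356) = 0.48 − 0.4356 = 0.0444.
|λ| = √0.0444 = 0.2107.

0.211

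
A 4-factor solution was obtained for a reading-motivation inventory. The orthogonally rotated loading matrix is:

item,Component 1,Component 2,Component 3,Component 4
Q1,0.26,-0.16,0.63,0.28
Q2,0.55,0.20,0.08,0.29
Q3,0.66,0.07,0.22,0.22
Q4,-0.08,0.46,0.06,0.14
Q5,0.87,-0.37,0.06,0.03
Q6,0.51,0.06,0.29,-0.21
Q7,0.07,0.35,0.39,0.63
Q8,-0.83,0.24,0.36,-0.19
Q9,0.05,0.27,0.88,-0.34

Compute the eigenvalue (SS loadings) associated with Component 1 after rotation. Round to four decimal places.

2.5254

SS loadings for Component 1 = 0.26² + 0.55² + 0.66² + (-0.08)² + 0.87² + 0.51² + 0.07² + (-0.83)² + 0.05² = 0.0676 + 0.3025 + 0.4356 + 0.0064 + 0.7569 + 0.2601 + 0.0049 + 0.6889 + 0.0025 = 2.5254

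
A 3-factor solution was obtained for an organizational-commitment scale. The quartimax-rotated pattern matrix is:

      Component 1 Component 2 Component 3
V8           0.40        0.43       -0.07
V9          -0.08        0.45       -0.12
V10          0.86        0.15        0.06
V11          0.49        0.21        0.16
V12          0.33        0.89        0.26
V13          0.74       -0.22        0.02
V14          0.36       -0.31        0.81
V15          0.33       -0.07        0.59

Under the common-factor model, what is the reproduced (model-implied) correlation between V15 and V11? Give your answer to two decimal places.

0.24

r̂ = Σ λ_i·λ_j across factors = (0.33)(0.49) + (-0.07)(0.21) + (0.59)(0.16)
  = +0.1617 -0.0147 +0.0944 = 0.2414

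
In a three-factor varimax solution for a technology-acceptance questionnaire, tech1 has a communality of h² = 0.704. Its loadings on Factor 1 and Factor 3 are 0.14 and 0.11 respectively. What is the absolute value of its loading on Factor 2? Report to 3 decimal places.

0.820

Under orthogonal rotation h² = Σλ², so λ_Factor 2² = h² − (0.0317) = 0.704 − 0.0317 = 0.6723.
|λ| = √0.6723 = 0.8199.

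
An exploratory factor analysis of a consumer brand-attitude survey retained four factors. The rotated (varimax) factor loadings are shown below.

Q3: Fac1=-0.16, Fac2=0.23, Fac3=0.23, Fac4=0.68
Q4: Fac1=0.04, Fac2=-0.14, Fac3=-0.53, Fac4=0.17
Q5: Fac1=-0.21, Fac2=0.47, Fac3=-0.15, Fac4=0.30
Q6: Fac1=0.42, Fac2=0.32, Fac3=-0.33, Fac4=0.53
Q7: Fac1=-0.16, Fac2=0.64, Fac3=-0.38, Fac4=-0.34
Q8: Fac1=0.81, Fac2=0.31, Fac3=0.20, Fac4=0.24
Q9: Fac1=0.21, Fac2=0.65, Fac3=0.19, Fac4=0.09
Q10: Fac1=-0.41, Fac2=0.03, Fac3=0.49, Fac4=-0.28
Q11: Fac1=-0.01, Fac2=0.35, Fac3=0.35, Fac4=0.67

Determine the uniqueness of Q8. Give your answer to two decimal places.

h² = 0.81² + 0.31² + 0.20² + 0.24² = 0.6561 + 0.0961 + 0.0400 + 0.0576 = 0.8498
Uniqueness u² = 1 − h² = 1 − 0.8498 = 0.1502

0.15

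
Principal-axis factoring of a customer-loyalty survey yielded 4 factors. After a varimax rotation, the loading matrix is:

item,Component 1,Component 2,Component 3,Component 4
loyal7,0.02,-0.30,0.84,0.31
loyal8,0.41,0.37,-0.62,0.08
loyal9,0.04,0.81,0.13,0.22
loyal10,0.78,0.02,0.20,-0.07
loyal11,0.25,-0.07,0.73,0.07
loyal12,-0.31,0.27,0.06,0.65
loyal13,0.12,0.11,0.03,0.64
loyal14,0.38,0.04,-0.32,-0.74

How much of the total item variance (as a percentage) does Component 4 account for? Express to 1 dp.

19.3%

SS loadings for Component 4 = 0.31² + 0.08² + 0.22² + (-0.07)² + 0.07² + 0.65² + 0.64² + (-0.74)² = 1.5404
With 8 standardized items, total variance = 8. Proportion = 1.5404/8 = 0.1925 → 19.25%.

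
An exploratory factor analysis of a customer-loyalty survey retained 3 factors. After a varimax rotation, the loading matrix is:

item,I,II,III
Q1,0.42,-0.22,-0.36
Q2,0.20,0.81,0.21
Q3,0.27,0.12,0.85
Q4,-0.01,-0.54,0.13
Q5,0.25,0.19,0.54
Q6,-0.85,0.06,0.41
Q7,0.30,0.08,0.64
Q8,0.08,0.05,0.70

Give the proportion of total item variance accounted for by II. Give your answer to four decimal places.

0.1324

SS loadings for II = (-0.22)² + 0.81² + 0.12² + (-0.54)² + 0.19² + 0.06² + 0.08² + 0.05² = 1.0591
Proportion of variance = 1.0591 / 8 = 0.1324.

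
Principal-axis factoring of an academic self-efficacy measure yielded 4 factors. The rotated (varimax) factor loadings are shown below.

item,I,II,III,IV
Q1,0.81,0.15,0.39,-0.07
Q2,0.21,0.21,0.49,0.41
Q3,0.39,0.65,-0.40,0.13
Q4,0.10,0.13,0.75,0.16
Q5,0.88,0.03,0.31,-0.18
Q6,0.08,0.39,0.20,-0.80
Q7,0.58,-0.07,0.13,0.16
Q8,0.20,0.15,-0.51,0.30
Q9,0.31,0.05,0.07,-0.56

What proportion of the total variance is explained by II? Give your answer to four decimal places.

0.0765

SS loadings for II = 0.15² + 0.21² + 0.65² + 0.13² + 0.03² + 0.39² + (-0.07)² + 0.15² + 0.05² = 0.6889
Proportion of variance = 0.6889 / 9 = 0.0765.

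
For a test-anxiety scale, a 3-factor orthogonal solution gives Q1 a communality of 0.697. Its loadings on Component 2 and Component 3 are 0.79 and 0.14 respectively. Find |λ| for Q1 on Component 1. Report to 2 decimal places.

0.23

Under orthogonal rotation h² = Σλ², so λ_Component 1² = h² − (0.6437) = 0.697 − 0.6437 = 0.0533.
|λ| = √0.0533 = 0.2309.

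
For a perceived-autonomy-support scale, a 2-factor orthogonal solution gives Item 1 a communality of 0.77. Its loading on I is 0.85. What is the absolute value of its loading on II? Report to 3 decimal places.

0.218

Under orthogonal rotation h² = Σλ², so λ_II² = h² − (0.7225) = 0.77 − 0.7225 = 0.0475.
|λ| = √0.0475 = 0.2179.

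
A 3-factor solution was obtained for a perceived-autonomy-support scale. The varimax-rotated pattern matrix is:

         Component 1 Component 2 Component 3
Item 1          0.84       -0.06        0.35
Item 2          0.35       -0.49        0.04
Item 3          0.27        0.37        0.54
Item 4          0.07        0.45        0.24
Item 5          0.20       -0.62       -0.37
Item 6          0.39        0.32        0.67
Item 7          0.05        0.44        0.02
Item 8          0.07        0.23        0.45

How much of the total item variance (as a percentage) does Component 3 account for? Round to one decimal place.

SS loadings for Component 3 = 0.35² + 0.04² + 0.54² + 0.24² + (-0.37)² + 0.67² + 0.02² + 0.45² = 1.2620
With 8 standardized items, total variance = 8. Proportion = 1.2620/8 = 0.1578 → 15.78%.

15.8%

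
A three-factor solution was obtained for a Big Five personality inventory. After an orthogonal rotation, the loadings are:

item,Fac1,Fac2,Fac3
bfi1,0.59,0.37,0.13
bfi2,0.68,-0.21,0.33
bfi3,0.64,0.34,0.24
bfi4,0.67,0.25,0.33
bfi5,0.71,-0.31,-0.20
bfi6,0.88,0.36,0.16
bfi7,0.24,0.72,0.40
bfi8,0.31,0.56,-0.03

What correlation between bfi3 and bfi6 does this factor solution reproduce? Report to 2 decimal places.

r̂ = Σ λ_i·λ_j across factors = (0.64)(0.88) + (0.34)(0.36) + (0.24)(0.16)
  = +0.5632 +0.1224 +0.0384 = 0.7240

0.72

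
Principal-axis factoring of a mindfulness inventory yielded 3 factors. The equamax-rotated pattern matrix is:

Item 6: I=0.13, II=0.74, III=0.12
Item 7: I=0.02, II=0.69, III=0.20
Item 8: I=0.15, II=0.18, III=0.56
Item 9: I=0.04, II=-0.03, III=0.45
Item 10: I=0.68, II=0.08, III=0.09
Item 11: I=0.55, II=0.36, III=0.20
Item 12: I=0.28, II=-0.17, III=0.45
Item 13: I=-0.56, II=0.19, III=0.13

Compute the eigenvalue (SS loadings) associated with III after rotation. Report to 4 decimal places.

0.8380

SS loadings for III = 0.12² + 0.20² + 0.56² + 0.45² + 0.09² + 0.20² + 0.45² + 0.13² = 0.0144 + 0.0400 + 0.3136 + 0.2025 + 0.0081 + 0.0400 + 0.2025 + 0.0169 = 0.8380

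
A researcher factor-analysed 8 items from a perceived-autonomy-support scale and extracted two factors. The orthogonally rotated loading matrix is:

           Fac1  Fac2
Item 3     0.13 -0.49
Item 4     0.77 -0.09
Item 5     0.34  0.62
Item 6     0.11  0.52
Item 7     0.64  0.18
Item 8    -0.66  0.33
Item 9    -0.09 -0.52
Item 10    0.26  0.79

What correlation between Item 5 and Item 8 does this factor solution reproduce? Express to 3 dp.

-0.020

r̂ = Σ λ_i·λ_j across factors = (0.34)(-0.66) + (0.62)(0.33)
  = -0.2244 +0.2046 = -0.0198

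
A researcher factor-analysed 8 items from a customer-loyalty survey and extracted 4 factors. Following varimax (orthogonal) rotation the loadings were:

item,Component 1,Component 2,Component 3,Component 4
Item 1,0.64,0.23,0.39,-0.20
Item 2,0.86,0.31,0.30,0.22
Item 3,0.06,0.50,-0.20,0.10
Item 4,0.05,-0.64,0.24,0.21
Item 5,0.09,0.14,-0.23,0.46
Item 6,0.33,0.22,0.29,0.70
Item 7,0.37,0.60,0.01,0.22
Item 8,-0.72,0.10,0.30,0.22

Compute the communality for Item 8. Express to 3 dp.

h² = (-0.72)² + 0.10² + 0.30² + 0.22² = 0.5184 + 0.0100 + 0.0900 + 0.0484 = 0.6668

0.667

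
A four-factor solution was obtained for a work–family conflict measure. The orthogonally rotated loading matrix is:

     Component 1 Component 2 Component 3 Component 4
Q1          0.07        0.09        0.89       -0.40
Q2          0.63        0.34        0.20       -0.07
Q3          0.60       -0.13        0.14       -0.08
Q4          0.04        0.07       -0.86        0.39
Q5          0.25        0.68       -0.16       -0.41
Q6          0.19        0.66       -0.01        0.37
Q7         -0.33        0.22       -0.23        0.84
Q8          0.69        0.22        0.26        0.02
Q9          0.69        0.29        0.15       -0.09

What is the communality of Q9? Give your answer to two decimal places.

0.59

h² = 0.69² + 0.29² + 0.15² + (-0.09)² = 0.4761 + 0.0841 + 0.0225 + 0.0081 = 0.5908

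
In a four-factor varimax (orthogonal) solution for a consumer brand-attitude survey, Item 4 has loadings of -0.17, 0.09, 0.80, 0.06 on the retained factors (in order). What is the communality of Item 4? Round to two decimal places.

h² = (-0.17)² + 0.09² + 0.80² + 0.06² = 0.0289 + 0.0081 + 0.6400 + 0.0036 = 0.6806

0.68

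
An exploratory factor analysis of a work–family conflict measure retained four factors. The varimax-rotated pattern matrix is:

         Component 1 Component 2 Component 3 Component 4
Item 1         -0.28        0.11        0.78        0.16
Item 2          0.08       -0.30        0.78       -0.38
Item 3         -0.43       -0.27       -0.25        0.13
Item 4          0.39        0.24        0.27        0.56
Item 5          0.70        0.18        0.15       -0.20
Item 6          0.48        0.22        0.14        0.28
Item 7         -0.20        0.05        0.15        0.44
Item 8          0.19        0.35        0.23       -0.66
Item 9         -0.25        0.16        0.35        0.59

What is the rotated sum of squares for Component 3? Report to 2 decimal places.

1.59

SS loadings for Component 3 = 0.78² + 0.78² + (-0.25)² + 0.27² + 0.15² + 0.14² + 0.15² + 0.23² + 0.35² = 0.6084 + 0.6084 + 0.0625 + 0.0729 + 0.0225 + 0.0196 + 0.0225 + 0.0529 + 0.1225 = 1.5922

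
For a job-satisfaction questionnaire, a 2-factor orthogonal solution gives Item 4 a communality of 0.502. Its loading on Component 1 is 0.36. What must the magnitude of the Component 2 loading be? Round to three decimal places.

0.610

Under orthogonal rotation h² = Σλ², so λ_Component 2² = h² − (0.1296) = 0.502 − 0.1296 = 0.3724.
|λ| = √0.3724 = 0.6102.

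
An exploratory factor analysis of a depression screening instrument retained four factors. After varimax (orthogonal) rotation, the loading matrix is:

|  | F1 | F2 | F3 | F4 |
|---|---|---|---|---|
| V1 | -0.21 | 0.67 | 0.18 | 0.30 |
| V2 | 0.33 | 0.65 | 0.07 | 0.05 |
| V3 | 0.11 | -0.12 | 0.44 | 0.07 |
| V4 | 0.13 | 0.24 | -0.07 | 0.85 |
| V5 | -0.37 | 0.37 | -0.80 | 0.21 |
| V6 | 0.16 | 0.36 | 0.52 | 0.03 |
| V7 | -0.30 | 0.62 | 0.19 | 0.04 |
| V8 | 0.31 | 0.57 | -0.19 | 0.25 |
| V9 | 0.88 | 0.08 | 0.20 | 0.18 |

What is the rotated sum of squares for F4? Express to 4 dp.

SS loadings for F4 = 0.30² + 0.05² + 0.07² + 0.85² + 0.21² + 0.03² + 0.04² + 0.25² + 0.18² = 0.0900 + 0.0025 + 0.0049 + 0.7225 + 0.0441 + 0.0009 + 0.0016 + 0.0625 + 0.0324 = 0.9614

0.9614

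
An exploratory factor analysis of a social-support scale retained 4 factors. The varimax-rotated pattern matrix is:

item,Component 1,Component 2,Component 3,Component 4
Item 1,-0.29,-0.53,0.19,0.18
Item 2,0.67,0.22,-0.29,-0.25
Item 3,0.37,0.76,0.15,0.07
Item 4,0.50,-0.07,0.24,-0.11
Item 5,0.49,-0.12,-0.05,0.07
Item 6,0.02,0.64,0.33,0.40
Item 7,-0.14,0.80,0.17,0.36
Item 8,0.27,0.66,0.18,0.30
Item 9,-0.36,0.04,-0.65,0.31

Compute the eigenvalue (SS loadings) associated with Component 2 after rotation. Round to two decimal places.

2.41

SS loadings for Component 2 = (-0.53)² + 0.22² + 0.76² + (-0.07)² + (-0.12)² + 0.64² + 0.80² + 0.66² + 0.04² = 0.2809 + 0.0484 + 0.5776 + 0.0049 + 0.0144 + 0.4096 + 0.6400 + 0.4356 + 0.0016 = 2.4130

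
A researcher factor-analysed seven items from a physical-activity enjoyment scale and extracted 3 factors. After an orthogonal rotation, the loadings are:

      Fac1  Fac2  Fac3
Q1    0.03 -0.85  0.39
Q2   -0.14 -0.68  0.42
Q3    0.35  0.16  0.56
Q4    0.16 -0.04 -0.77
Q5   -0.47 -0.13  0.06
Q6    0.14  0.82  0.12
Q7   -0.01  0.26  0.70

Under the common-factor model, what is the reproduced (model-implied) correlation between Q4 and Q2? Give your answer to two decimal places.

-0.32

r̂ = Σ λ_i·λ_j across factors = (0.16)(-0.14) + (-0.04)(-0.68) + (-0.77)(0.42)
  = -0.0224 +0.0272 -0.3234 = -0.3186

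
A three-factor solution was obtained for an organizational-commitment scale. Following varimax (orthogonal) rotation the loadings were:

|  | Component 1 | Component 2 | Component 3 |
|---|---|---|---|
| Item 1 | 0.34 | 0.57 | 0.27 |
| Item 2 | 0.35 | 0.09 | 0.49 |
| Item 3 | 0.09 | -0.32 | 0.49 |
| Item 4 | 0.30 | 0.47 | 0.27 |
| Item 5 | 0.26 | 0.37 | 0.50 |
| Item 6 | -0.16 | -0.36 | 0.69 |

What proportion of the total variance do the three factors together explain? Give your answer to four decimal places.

0.4507

Communalities: 0.5134, 0.3707, 0.3506, 0.3838, 0.4545, 0.6313; Σh² = 2.7043.
Total variance with 6 standardized items is 6, so the solution explains 2.7043/6 = 0.4507.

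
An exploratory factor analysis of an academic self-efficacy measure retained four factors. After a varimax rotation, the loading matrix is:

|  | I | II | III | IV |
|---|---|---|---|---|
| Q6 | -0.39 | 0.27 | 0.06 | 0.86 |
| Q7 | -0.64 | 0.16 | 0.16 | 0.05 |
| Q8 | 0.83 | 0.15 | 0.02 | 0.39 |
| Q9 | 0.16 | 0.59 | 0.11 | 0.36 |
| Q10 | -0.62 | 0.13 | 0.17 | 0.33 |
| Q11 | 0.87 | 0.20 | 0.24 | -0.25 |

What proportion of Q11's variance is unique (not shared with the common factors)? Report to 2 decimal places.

0.08

h² = 0.87² + 0.20² + 0.24² + (-0.25)² = 0.7569 + 0.0400 + 0.0576 + 0.0625 = 0.9170
Uniqueness u² = 1 − h² = 1 − 0.9170 = 0.0830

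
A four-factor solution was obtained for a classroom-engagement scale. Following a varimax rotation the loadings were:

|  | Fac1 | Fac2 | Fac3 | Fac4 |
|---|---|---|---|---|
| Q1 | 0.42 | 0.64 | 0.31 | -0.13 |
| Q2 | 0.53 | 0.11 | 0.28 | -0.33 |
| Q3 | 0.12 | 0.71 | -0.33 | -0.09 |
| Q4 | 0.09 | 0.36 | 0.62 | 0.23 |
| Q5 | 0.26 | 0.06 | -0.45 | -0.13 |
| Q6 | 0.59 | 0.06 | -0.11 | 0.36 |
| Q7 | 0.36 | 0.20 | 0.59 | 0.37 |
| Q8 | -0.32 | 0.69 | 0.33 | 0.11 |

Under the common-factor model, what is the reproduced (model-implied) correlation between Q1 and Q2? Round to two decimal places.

r̂ = Σ λ_i·λ_j across factors = (0.42)(0.53) + (0.64)(0.11) + (0.31)(0.28) + (-0.13)(-0.33)
  = +0.2226 +0.0704 +0.0868 +0.0429 = 0.4227

0.42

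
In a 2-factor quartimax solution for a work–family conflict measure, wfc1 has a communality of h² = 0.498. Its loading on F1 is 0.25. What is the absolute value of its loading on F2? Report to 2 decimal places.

Under orthogonal rotation h² = Σλ², so λ_F2² = h² − (0.0625) = 0.498 − 0.0625 = 0.4355.
|λ| = √0.4355 = 0.6599.

0.66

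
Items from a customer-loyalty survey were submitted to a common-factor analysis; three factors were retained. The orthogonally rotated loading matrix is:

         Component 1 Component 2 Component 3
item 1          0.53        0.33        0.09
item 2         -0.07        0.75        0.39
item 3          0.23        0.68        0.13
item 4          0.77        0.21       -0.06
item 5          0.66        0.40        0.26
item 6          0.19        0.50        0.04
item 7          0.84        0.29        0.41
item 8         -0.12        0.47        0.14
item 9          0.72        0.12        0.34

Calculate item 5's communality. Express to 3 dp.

h² = 0.66² + 0.40² + 0.26² = 0.4356 + 0.1600 + 0.0676 = 0.6632

0.663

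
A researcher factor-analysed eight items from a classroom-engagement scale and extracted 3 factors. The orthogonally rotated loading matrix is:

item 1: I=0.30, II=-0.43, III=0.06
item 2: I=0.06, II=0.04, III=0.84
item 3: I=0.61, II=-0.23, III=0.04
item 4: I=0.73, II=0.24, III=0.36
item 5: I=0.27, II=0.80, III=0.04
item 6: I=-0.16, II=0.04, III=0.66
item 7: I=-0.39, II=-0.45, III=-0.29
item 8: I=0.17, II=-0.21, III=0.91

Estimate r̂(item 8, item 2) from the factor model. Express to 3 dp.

0.766

r̂ = Σ λ_i·λ_j across factors = (0.17)(0.06) + (-0.21)(0.04) + (0.91)(0.84)
  = +0.0102 -0.0084 +0.7644 = 0.7662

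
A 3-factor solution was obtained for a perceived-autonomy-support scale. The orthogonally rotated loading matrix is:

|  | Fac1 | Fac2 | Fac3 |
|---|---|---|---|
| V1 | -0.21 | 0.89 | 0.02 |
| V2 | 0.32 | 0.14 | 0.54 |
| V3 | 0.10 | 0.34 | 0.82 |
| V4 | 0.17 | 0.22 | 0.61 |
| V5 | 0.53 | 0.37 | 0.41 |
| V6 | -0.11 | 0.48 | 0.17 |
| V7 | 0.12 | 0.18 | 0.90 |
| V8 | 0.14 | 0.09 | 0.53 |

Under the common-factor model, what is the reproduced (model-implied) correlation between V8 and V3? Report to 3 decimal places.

0.479

r̂ = Σ λ_i·λ_j across factors = (0.14)(0.10) + (0.09)(0.34) + (0.53)(0.82)
  = +0.0140 +0.0306 +0.4346 = 0.4792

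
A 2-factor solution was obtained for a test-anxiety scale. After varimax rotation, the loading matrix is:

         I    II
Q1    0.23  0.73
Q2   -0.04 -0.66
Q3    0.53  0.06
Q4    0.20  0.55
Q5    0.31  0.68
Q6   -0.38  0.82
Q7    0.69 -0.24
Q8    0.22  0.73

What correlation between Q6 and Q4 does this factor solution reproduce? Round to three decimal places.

0.375

r̂ = Σ λ_i·λ_j across factors = (-0.38)(0.20) + (0.82)(0.55)
  = -0.0760 +0.4510 = 0.3750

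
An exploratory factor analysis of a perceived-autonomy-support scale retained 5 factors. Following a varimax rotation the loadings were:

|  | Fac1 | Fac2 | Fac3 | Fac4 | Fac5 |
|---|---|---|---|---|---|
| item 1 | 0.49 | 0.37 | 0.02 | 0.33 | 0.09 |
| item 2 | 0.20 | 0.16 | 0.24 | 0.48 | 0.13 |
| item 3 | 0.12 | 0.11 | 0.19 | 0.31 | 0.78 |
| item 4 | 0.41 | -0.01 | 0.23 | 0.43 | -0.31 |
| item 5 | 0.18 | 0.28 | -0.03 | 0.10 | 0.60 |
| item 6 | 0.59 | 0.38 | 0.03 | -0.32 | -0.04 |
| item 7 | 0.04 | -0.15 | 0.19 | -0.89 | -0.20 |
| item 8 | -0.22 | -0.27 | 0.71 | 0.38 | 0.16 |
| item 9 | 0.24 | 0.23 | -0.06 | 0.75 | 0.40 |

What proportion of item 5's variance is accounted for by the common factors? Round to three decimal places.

0.482

h² = 0.18² + 0.28² + (-0.03)² + 0.10² + 0.60² = 0.0324 + 0.0784 + 0.0009 + 0.0100 + 0.3600 = 0.4817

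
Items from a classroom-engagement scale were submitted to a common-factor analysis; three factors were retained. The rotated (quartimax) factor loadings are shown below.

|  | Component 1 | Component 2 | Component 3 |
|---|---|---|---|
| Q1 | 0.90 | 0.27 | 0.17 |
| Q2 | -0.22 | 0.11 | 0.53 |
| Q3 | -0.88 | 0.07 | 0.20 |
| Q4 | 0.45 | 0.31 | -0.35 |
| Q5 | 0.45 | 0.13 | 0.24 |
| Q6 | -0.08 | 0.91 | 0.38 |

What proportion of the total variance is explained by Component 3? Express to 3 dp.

SS loadings for Component 3 = 0.17² + 0.53² + 0.20² + (-0.35)² + 0.24² + 0.38² = 0.6743
Proportion of variance = 0.6743 / 6 = 0.1124.

0.112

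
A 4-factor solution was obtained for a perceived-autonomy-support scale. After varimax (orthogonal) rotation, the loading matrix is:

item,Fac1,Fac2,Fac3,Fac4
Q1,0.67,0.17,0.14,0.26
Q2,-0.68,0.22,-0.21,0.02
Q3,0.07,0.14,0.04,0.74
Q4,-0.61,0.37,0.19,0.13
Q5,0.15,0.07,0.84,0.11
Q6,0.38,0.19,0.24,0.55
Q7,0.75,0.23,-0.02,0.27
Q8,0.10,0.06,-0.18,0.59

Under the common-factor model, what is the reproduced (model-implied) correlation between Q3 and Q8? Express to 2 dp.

0.44

r̂ = Σ λ_i·λ_j across factors = (0.07)(0.10) + (0.14)(0.06) + (0.04)(-0.18) + (0.74)(0.59)
  = +0.0070 +0.0084 -0.0072 +0.4366 = 0.4448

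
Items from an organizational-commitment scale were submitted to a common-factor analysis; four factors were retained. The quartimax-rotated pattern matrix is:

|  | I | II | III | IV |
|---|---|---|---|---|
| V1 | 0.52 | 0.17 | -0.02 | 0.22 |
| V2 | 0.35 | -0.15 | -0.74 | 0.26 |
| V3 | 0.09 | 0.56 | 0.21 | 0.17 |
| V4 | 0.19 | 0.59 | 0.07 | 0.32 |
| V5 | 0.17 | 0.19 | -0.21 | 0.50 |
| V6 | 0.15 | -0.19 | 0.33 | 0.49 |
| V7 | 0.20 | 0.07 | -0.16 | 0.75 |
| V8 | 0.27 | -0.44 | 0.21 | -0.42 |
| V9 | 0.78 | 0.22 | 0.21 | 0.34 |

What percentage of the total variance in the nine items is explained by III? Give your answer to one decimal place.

SS loadings for III = (-0.02)² + (-0.74)² + 0.21² + 0.07² + (-0.21)² + 0.33² + (-0.16)² + 0.21² + 0.21² = 0.8638
With 9 standardized items, total variance = 9. Proportion = 0.8638/9 = 0.0960 → 9.60%.

9.6%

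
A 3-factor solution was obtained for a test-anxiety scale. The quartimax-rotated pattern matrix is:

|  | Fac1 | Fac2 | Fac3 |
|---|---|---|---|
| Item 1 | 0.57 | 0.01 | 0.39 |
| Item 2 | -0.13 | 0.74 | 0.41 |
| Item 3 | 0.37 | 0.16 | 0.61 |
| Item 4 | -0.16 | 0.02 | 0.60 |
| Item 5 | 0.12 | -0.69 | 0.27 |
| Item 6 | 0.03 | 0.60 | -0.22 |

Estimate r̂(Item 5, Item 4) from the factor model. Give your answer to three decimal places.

0.129

r̂ = Σ λ_i·λ_j across factors = (0.12)(-0.16) + (-0.69)(0.02) + (0.27)(0.60)
  = -0.0192 -0.0138 +0.1620 = 0.1290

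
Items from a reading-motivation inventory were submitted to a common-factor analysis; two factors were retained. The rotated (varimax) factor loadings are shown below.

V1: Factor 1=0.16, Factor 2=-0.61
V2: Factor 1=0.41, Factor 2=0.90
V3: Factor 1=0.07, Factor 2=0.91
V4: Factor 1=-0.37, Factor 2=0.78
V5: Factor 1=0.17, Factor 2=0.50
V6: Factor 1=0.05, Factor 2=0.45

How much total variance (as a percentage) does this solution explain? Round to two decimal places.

57.30%

Communalities: 0.3977, 0.9781, 0.8330, 0.7453, 0.2789, 0.2050; Σh² = 3.4380.
Total variance with 6 standardized items is 6, so the solution explains 3.4380/6 = 0.5730 = 57.30%.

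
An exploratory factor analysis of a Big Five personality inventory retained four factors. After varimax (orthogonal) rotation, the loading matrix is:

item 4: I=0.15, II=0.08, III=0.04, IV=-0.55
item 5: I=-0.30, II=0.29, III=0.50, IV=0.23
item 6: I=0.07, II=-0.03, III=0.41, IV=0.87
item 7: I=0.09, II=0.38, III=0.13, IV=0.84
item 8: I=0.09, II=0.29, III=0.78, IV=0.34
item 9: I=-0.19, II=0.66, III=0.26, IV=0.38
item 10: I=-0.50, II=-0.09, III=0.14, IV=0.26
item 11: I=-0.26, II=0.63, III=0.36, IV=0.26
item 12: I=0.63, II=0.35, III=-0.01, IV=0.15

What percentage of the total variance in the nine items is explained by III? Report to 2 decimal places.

14.02%

SS loadings for III = 0.04² + 0.50² + 0.41² + 0.13² + 0.78² + 0.26² + 0.14² + 0.36² + (-0.01)² = 1.2619
With 9 standardized items, total variance = 9. Proportion = 1.2619/9 = 0.1402 → 14.02%.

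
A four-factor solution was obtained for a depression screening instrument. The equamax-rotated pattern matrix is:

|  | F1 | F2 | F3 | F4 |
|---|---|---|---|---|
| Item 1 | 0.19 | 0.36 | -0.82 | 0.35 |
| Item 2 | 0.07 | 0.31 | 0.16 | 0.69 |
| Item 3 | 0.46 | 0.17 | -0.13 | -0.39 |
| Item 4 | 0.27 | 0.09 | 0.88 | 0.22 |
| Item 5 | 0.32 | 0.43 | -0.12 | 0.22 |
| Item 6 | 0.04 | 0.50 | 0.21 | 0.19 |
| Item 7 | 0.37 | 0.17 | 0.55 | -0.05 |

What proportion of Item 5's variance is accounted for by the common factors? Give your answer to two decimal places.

h² = 0.32² + 0.43² + (-0.12)² + 0.22² = 0.1024 + 0.1849 + 0.0144 + 0.0484 = 0.3501

0.35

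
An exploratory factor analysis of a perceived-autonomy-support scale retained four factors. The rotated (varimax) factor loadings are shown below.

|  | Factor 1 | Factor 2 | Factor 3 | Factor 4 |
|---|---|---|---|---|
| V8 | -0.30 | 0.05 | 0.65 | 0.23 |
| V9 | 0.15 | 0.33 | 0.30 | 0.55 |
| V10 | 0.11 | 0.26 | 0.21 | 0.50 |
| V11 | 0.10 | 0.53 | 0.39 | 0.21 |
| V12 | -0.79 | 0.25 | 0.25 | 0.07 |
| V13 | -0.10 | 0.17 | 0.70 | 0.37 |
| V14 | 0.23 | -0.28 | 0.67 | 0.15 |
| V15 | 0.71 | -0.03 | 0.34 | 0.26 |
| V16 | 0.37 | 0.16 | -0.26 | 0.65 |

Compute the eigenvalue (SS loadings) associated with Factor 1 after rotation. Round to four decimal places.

1.4626

SS loadings for Factor 1 = (-0.30)² + 0.15² + 0.11² + 0.10² + (-0.79)² + (-0.10)² + 0.23² + 0.71² + 0.37² = 0.0900 + 0.0225 + 0.0121 + 0.0100 + 0.6241 + 0.0100 + 0.0529 + 0.5041 + 0.1369 = 1.4626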